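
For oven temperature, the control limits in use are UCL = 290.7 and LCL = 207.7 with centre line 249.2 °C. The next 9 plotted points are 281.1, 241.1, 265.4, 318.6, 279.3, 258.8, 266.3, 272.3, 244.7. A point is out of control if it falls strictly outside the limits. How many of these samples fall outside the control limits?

Compare each point to [207.7, 290.7]: sample 4 = 318.6 > UCL.

1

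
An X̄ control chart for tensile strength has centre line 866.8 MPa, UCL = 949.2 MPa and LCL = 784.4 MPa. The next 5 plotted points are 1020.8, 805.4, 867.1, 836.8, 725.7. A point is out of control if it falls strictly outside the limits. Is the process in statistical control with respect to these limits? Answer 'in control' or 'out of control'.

out of control

Compare each point to [784.4, 949.2]: sample 1 = 1020.8 > UCL; sample 5 = 725.7 < LCL.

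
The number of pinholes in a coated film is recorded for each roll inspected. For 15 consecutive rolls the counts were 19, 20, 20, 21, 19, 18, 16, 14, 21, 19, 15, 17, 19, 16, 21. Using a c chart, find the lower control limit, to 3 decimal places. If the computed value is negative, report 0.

c̄ = (19 + 20 + 20 + 21 + 19 + 18 + 16 + 14 + 21 + 19 + 15 + 17 + 19 + 16 + 21) / 15 = 275 / 15 = 18.3333
LCL = c̄ − 3√c̄ = 18.3333 − 3 × 4.2817 = 5.4881

5.488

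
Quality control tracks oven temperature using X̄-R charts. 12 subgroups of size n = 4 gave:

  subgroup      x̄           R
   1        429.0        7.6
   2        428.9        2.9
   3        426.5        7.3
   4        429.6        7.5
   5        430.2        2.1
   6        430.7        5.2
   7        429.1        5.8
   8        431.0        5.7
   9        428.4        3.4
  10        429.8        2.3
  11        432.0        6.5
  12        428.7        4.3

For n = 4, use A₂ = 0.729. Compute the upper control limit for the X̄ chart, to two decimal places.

433.17

X̄̄ = (429.0 + 428.9 + 426.5 + 429.6 + 430.2 + 430.7 + 429.1 + 431.0 + 428.4 + 429.8 + 432.0 + 428.7) / 12 = 5153.9000 / 12 = 429.4917
R̄ = (7.6 + 2.9 + 7.3 + 7.5 + 2.1 + 5.2 + 5.8 + 5.7 + 3.4 + 2.3 + 6.5 + 4.3) / 12 = 60.6000 / 12 = 5.0500
UCL = X̄̄ + A₂·R̄ = 429.4917 + 0.729 × 5.0500 = 433.1731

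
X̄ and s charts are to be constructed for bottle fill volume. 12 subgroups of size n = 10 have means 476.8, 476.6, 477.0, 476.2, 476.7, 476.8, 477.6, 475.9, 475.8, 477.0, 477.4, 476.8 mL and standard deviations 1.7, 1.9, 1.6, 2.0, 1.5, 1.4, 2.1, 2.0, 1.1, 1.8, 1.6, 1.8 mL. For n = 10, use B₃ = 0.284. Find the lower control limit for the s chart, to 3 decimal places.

s̄ = (1.7 + 1.9 + 1.6 + 2.0 + 1.5 + 1.4 + 2.1 + 2.0 + 1.1 + 1.8 + 1.6 + 1.8) / 12 = 1.7083
LCL_s = B₃·s̄ = 0.284 × 1.7083 = 0.4852

0.485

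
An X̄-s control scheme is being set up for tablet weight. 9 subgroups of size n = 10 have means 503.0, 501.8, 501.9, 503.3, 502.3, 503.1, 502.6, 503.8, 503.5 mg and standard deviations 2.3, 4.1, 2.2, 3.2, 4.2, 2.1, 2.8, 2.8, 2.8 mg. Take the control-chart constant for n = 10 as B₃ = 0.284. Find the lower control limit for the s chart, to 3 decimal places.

s̄ = (2.3 + 4.1 + 2.2 + 3.2 + 4.2 + 2.1 + 2.8 + 2.8 + 2.8) / 9 = 2.9444
LCL_s = B₃·s̄ = 0.284 × 2.9444 = 0.8362

0.836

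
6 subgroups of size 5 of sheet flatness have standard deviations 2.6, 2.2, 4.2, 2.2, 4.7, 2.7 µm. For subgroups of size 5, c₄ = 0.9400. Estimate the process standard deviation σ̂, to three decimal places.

3.298

s̄ = (2.6 + 2.2 + 4.2 + 2.2 + 4.7 + 2.7) / 6 = 3.1000
σ̂ = s̄ / c₄ = 3.1000 / 0.9400 = 3.2979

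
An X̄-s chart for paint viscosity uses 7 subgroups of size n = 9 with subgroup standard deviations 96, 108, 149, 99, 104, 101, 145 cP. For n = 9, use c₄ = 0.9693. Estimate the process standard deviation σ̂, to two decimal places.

118.20

s̄ = (96 + 108 + 149 + 99 + 104 + 101 + 145) / 7 = 114.5714
σ̂ = s̄ / c₄ = 114.5714 / 0.9693 = 118.2002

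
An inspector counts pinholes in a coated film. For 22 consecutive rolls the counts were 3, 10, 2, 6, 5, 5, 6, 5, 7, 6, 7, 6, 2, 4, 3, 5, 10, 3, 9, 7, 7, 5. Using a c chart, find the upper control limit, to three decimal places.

12.684

c̄ = (3 + 10 + 2 + 6 + 5 + 5 + 6 + 5 + 7 + 6 + 7 + 6 + 2 + 4 + 3 + 5 + 10 + 3 + 9 + 7 + 7 + 5) / 22 = 123 / 22 = 5.5909
UCL = c̄ + 3√c̄ = 5.5909 + 3 × √5.5909 = 5.5909 + 3 × 2.3645 = 12.6844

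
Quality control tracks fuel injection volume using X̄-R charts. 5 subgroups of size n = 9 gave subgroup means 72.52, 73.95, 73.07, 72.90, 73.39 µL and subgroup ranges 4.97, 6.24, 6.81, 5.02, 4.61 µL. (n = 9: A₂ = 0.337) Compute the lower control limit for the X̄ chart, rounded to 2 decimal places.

X̄̄ = (72.52 + 73.95 + 73.07 + 72.90 + 73.39) / 5 = 365.8300 / 5 = 73.1660
R̄ = (4.97 + 6.24 + 6.81 + 5.02 + 4.61) / 5 = 27.6500 / 5 = 5.5300
LCL = X̄̄ − A₂·R̄ = 73.1660 − 0.337 × 5.5300 = 71.3024

71.30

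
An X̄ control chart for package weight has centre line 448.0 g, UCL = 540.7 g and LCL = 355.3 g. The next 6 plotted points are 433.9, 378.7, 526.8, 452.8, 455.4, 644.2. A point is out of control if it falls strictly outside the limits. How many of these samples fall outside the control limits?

1

Compare each point to [355.3, 540.7]: sample 6 = 644.2 > UCL.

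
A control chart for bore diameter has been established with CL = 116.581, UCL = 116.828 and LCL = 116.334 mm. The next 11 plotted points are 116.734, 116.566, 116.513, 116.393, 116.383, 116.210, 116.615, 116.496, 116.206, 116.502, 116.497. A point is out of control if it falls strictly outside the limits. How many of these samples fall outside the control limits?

Compare each point to [116.334, 116.828]: sample 6 = 116.210 < LCL; sample 9 = 116.206 < LCL.

2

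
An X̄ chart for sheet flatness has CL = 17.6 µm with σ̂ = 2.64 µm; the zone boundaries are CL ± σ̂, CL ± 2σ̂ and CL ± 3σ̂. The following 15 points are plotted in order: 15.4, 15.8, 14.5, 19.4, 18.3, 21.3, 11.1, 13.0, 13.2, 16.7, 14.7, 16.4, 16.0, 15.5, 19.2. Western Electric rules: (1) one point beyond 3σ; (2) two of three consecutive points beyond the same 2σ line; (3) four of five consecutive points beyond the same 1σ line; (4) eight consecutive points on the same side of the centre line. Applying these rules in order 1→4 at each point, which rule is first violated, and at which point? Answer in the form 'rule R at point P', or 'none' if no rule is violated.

rule 3 at point 11

Zone of each point (C = within 1σ̂, B = 1σ̂–2σ̂, A = 2σ̂–3σ̂, * = beyond 3σ̂; sign = side of CL): 1:-C, 2:-C, 3:-B, 4:+C, 5:+C, 6:+B, 7:-A, 8:-B, 9:-B, 10:-C, 11:-B, 12:-C, 13:-C, 14:-C, 15:+C
Rule 3 (four of five consecutive points beyond the same 1σ limit) is satisfied at point 11.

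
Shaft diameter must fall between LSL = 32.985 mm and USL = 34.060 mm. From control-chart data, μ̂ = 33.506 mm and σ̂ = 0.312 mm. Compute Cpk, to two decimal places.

0.56

Cpu = (USL − μ̂) / (3σ̂) = (34.060 − 33.506) / (3 × 0.312) = 0.5919; Cpl = (μ̂ − LSL) / (3σ̂) = (33.506 − 32.985) / (3 × 0.312) = 0.5566; Cpk = min(Cpu, Cpl) = 0.5566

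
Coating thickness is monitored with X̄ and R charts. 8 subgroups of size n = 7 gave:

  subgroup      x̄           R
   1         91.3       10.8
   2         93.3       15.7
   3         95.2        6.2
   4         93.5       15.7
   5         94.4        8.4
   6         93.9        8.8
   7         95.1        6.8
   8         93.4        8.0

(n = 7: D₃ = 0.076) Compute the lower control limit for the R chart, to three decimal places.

R̄ = (10.8 + 15.7 + 6.2 + 15.7 + 8.4 + 8.8 + 6.8 + 8.0) / 8 = 80.4000 / 8 = 10.0500
LCL_R = D₃·R̄ = 0.076 × 10.0500 = 0.7638

0.764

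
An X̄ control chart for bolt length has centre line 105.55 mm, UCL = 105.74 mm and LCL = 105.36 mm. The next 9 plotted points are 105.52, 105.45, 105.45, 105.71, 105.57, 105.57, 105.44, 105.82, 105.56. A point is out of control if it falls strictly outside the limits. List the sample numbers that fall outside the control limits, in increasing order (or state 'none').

8

Compare each point to [105.36, 105.74]: sample 8 = 105.82 > UCL.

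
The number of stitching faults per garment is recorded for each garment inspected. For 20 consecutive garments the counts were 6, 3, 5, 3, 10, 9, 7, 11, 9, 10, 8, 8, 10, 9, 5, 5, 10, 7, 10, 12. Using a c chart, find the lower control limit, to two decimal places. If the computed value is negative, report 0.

0.00

c̄ = (6 + 3 + 5 + 3 + 10 + 9 + 7 + 11 + 9 + 10 + 8 + 8 + 10 + 9 + 5 + 5 + 10 + 7 + 10 + 12) / 20 = 157 / 20 = 7.8500
LCL = c̄ − 3√c̄ = 7.8500 − 3 × 2.8018 = -0.5554 → 0 (cannot be negative)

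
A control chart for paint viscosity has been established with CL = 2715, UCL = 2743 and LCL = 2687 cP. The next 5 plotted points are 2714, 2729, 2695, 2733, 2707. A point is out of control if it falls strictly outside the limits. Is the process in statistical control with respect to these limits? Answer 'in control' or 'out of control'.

All 5 points lie within [2687, 2743].

in control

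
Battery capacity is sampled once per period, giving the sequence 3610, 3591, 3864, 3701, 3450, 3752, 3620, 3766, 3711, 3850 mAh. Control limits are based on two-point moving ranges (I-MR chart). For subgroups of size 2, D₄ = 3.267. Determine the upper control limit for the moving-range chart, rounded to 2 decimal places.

537.24

Moving ranges: 19, 273, 163, 251, 302, 132, 146, 55, 139; M̄R̄ = 1480.0000 / 9 = 164.4444
UCL_MR = D₄·M̄R̄ = 3.267 × 164.4444 = 537.2400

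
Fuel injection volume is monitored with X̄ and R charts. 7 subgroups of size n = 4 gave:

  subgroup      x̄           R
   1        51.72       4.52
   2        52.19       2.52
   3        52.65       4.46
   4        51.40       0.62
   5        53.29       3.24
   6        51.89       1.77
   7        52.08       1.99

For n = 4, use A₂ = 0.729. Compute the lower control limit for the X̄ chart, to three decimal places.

50.183

X̄̄ = (51.72 + 52.19 + 52.65 + 51.40 + 53.29 + 51.89 + 52.08) / 7 = 365.2200 / 7 = 52.1743
R̄ = (4.52 + 2.52 + 4.46 + 0.62 + 3.24 + 1.77 + 1.99) / 7 = 19.1200 / 7 = 2.7314
LCL = X̄̄ − A₂·R̄ = 52.1743 − 0.729 × 2.7314 = 50.1831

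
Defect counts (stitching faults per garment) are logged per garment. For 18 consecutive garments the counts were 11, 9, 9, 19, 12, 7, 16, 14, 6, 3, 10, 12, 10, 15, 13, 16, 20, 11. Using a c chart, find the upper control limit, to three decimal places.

c̄ = (11 + 9 + 9 + 19 + 12 + 7 + 16 + 14 + 6 + 3 + 10 + 12 + 10 + 15 + 13 + 16 + 20 + 11) / 18 = 213 / 18 = 11.8333
UCL = c̄ + 3√c̄ = 11.8333 + 3 × √11.8333 = 11.8333 + 3 × 3.4400 = 22.1532

22.153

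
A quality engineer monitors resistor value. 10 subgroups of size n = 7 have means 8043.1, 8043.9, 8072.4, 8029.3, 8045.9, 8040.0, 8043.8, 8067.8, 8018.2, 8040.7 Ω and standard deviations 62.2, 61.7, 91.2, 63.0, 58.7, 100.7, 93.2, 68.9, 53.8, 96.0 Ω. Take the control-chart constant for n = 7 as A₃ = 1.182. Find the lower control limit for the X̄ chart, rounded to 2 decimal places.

X̄̄ = (8043.1 + 8043.9 + 8072.4 + 8029.3 + 8045.9 + 8040.0 + 8043.8 + 8067.8 + 8018.2 + 8040.7) / 10 = 8044.5100
s̄ = (62.2 + 61.7 + 91.2 + 63.0 + 58.7 + 100.7 + 93.2 + 68.9 + 53.8 + 96.0) / 10 = 74.9400
LCL = X̄̄ − A₃·s̄ = 8044.5100 − 1.182 × 74.9400 = 7955.9309

7955.93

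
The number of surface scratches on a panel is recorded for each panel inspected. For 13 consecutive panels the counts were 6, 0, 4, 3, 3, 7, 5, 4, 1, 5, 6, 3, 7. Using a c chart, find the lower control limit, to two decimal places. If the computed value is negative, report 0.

0.00

c̄ = (6 + 0 + 4 + 3 + 3 + 7 + 5 + 4 + 1 + 5 + 6 + 3 + 7) / 13 = 54 / 13 = 4.1538
LCL = c̄ − 3√c̄ = 4.1538 − 3 × 2.0381 = -1.9604 → 0 (cannot be negative)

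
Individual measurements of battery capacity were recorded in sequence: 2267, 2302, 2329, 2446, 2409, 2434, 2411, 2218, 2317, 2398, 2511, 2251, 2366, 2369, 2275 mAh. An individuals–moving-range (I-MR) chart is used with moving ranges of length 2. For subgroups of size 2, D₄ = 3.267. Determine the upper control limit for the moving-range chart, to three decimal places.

285.162

Moving ranges: 35, 27, 117, 37, 25, 23, 193, 99, 81, 113, 260, 115, 3, 94; M̄R̄ = 1222.0000 / 14 = 87.2857
UCL_MR = D₄·M̄R̄ = 3.267 × 87.2857 = 285.1624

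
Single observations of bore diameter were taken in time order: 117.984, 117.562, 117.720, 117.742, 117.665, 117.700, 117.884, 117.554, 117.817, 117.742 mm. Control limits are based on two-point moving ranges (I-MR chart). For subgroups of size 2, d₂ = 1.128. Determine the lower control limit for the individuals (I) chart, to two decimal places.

117.27

X̄ = (117.984 + 117.562 + 117.720 + 117.742 + 117.665 + 117.700 + 117.884 + 117.554 + 117.817 + 117.742) / 10 = 117.7370
Moving ranges: 0.422, 0.158, 0.022, 0.077, 0.035, 0.184, 0.330, 0.263, 0.075; M̄R̄ = 1.5660 / 9 = 0.1740
LCL = X̄ − 3·M̄R̄/d₂ = 117.7370 − 3 × 0.1740 / 1.128 = 117.2742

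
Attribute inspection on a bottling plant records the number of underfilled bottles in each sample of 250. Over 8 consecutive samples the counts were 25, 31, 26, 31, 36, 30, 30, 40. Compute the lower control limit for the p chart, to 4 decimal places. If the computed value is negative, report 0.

p̄ = Σdᵢ / (k·n) = 249 / (8 × 250) = 0.12450
LCL = p̄ − 3·√(p̄(1−p̄)/n) = 0.12450 − 3 × 0.02088 = 0.06186

0.0619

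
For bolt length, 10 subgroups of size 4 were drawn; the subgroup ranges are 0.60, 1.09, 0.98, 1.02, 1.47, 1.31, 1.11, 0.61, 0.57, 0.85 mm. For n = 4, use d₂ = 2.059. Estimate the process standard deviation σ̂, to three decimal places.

0.467

R̄ = (0.60 + 1.09 + 0.98 + 1.02 + 1.47 + 1.31 + 1.11 + 0.61 + 0.57 + 0.85) / 10 = 0.9610
σ̂ = R̄ / d₂ = 0.9610 / 2.059 = 0.4667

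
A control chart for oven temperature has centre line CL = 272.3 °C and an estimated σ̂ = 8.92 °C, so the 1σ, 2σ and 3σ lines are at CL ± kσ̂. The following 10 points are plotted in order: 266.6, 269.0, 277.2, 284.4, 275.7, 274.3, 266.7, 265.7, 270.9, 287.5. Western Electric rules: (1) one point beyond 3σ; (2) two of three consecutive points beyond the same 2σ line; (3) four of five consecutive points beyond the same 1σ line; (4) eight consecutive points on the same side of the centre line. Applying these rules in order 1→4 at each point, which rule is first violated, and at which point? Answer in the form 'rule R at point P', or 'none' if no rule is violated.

none

Zone of each point (C = within 1σ̂, B = 1σ̂–2σ̂, A = 2σ̂–3σ̂, * = beyond 3σ̂; sign = side of CL): 1:-C, 2:-C, 3:+C, 4:+B, 5:+C, 6:+C, 7:-C, 8:-C, 9:-C, 10:+B
No rule fires across all 10 points.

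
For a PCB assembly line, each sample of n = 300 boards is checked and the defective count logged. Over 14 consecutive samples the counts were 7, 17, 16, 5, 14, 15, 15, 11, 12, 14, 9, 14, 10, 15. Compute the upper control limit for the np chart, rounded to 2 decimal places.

p̄ = Σdᵢ / (k·n) = 174 / (14 × 300) = 0.04143
UCL = np̄ + 3·√(np̄(1−p̄)) = 12.4286 + 3 × √(12.4286×0.95857) = 12.4286 + 3 × 3.4516 = 22.7834

22.78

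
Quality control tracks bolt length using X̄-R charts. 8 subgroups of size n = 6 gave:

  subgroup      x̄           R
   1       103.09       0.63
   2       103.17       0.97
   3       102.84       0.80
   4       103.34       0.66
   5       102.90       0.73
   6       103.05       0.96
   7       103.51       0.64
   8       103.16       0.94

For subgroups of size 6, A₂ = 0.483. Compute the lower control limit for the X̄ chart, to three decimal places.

102.750

X̄̄ = (103.09 + 103.17 + 102.84 + 103.34 + 102.90 + 103.05 + 103.51 + 103.16) / 8 = 825.0600 / 8 = 103.1325
R̄ = (0.63 + 0.97 + 0.80 + 0.66 + 0.73 + 0.96 + 0.64 + 0.94) / 8 = 6.3300 / 8 = 0.7913
LCL = X̄̄ − A₂·R̄ = 103.1325 − 0.483 × 0.7913 = 102.7503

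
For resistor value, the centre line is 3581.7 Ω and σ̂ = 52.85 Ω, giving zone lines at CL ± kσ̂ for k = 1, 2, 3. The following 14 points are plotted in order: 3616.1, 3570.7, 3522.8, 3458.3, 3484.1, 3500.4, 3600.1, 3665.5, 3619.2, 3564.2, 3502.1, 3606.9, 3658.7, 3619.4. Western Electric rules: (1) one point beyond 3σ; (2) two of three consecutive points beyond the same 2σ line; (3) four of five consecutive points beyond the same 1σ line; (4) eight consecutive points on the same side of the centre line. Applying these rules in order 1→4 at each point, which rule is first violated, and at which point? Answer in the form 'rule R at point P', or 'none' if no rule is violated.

Zone of each point (C = within 1σ̂, B = 1σ̂–2σ̂, A = 2σ̂–3σ̂, * = beyond 3σ̂; sign = side of CL): 1:+C, 2:-C, 3:-B, 4:-A, 5:-B, 6:-B, 7:+C, 8:+B, 9:+C, 10:-C, 11:-B, 12:+C, 13:+B, 14:+C
Rule 3 (four of five consecutive points beyond the same 1σ limit) is satisfied at point 6.

rule 3 at point 6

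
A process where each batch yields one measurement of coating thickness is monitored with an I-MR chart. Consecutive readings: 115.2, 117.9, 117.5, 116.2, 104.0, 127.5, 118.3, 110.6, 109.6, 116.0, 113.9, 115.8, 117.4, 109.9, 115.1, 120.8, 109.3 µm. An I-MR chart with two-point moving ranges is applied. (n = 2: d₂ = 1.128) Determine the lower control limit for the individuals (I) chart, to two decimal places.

X̄ = (115.2 + 117.9 + 117.5 + 116.2 + 104.0 + 127.5 + 118.3 + 110.6 + 109.6 + 116.0 + 113.9 + 115.8 + 117.4 + 109.9 + 115.1 + 120.8 + 109.3) / 17 = 115.0000
Moving ranges: 2.7, 0.4, 1.3, 12.2, 23.5, 9.2, 7.7, 1.0, 6.4, 2.1, 1.9, 1.6, 7.5, 5.2, 5.7, 11.5; M̄R̄ = 99.9000 / 16 = 6.2438
LCL = X̄ − 3·M̄R̄/d₂ = 115.0000 − 3 × 6.2438 / 1.128 = 98.3943

98.39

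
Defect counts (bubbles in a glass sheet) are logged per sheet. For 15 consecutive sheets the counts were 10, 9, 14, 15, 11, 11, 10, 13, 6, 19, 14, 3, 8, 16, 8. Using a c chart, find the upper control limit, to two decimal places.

21.14

c̄ = (10 + 9 + 14 + 15 + 11 + 11 + 10 + 13 + 6 + 19 + 14 + 3 + 8 + 16 + 8) / 15 = 167 / 15 = 11.1333
UCL = c̄ + 3√c̄ = 11.1333 + 3 × √11.1333 = 11.1333 + 3 × 3.3367 = 21.1433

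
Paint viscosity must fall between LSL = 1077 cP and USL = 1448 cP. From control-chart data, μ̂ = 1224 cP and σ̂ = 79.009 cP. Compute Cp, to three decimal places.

0.783

Cp = (USL − LSL) / (6σ̂) = (1448 − 1077) / (6 × 79.009) = 371.0000 / 474.0540 = 0.7826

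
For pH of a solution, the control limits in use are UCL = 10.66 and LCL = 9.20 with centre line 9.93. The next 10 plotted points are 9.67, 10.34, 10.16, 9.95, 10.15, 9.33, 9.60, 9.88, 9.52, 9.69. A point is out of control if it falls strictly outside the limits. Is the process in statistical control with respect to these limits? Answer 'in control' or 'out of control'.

All 10 points lie within [9.20, 10.66].

in control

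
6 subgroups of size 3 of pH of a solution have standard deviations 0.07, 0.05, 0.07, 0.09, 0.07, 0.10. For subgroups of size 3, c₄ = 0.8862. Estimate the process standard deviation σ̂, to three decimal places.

s̄ = (0.07 + 0.05 + 0.07 + 0.09 + 0.07 + 0.10) / 6 = 0.0750
σ̂ = s̄ / c₄ = 0.0750 / 0.8862 = 0.0846

0.085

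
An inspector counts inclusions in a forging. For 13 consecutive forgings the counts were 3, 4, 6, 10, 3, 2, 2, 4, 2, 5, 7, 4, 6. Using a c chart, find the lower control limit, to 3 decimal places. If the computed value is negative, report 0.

0.000

c̄ = (3 + 4 + 6 + 10 + 3 + 2 + 2 + 4 + 2 + 5 + 7 + 4 + 6) / 13 = 58 / 13 = 4.4615
LCL = c̄ − 3√c̄ = 4.4615 − 3 × 2.1122 = -1.8752 → 0 (cannot be negative)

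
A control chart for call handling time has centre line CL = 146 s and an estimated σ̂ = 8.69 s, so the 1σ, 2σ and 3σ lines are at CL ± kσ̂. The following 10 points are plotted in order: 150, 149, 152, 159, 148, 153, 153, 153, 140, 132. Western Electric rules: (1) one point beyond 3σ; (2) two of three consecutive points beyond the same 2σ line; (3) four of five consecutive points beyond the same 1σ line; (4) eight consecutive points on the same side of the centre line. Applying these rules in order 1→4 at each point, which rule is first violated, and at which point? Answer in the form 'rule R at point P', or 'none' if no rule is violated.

rule 4 at point 8

Zone of each point (C = within 1σ̂, B = 1σ̂–2σ̂, A = 2σ̂–3σ̂, * = beyond 3σ̂; sign = side of CL): 1:+C, 2:+C, 3:+C, 4:+B, 5:+C, 6:+C, 7:+C, 8:+C, 9:-C, 10:-B
Rule 4 (eight consecutive points on the same side of the centre line) is satisfied at point 8.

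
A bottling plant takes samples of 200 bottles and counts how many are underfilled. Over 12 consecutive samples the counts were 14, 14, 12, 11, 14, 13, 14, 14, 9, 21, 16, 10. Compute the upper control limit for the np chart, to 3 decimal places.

p̄ = Σdᵢ / (k·n) = 162 / (12 × 200) = 0.06750
UCL = np̄ + 3·√(np̄(1−p̄)) = 13.5000 + 3 × √(13.5000×0.93250) = 13.5000 + 3 × 3.5481 = 24.1442

24.144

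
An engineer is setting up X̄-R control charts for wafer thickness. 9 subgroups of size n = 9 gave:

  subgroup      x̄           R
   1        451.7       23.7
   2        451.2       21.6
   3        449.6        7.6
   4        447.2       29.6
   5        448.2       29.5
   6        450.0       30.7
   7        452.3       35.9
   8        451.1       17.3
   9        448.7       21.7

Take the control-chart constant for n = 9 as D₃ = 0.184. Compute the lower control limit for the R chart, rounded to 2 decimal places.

R̄ = (23.7 + 21.6 + 7.6 + 29.6 + 29.5 + 30.7 + 35.9 + 17.3 + 21.7) / 9 = 217.6000 / 9 = 24.1778
LCL_R = D₃·R̄ = 0.184 × 24.1778 = 4.4487

4.45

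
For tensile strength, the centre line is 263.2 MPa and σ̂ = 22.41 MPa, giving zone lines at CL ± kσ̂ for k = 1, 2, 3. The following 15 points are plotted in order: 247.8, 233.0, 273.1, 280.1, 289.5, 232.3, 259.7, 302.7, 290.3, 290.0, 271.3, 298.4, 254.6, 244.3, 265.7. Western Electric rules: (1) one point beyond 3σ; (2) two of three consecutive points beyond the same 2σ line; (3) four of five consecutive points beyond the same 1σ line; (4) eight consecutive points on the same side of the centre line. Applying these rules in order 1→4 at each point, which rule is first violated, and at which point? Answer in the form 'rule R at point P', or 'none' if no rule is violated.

Zone of each point (C = within 1σ̂, B = 1σ̂–2σ̂, A = 2σ̂–3σ̂, * = beyond 3σ̂; sign = side of CL): 1:-C, 2:-B, 3:+C, 4:+C, 5:+B, 6:-B, 7:-C, 8:+B, 9:+B, 10:+B, 11:+C, 12:+B, 13:-C, 14:-C, 15:+C
Rule 3 (four of five consecutive points beyond the same 1σ limit) is satisfied at point 12.

rule 3 at point 12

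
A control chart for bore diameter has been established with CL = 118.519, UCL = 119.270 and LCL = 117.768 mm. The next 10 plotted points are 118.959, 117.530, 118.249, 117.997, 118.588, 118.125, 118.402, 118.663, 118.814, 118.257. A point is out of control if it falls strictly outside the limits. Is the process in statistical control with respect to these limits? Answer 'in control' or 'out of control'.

Compare each point to [117.768, 119.270]: sample 2 = 117.530 < LCL.

out of control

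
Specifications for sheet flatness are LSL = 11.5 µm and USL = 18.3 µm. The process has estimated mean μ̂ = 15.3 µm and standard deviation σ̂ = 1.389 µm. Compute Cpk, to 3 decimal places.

0.720

Cpu = (USL − μ̂) / (3σ̂) = (18.3 − 15.3) / (3 × 1.389) = 0.7199; Cpl = (μ̂ − LSL) / (3σ̂) = (15.3 − 11.5) / (3 × 1.389) = 0.9119; Cpk = min(Cpu, Cpl) = 0.7199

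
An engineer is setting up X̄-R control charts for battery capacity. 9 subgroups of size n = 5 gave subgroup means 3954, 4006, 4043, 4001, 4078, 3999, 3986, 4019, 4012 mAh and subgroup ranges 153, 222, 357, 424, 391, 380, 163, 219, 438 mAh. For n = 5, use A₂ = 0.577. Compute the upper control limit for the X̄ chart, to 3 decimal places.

4187.002

X̄̄ = (3954 + 4006 + 4043 + 4001 + 4078 + 3999 + 3986 + 4019 + 4012) / 9 = 36098.0000 / 9 = 4010.8889
R̄ = (153 + 222 + 357 + 424 + 391 + 380 + 163 + 219 + 438) / 9 = 2747.0000 / 9 = 305.2222
UCL = X̄̄ + A₂·R̄ = 4010.8889 + 0.577 × 305.2222 = 4187.0021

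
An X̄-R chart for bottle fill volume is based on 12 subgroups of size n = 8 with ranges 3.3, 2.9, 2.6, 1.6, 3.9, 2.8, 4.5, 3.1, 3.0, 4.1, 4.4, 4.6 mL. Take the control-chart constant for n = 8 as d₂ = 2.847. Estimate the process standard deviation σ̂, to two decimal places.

1.19

R̄ = (3.3 + 2.9 + 2.6 + 1.6 + 3.9 + 2.8 + 4.5 + 3.1 + 3.0 + 4.1 + 4.4 + 4.6) / 12 = 3.4000
σ̂ = R̄ / d₂ = 3.4000 / 2.847 = 1.1942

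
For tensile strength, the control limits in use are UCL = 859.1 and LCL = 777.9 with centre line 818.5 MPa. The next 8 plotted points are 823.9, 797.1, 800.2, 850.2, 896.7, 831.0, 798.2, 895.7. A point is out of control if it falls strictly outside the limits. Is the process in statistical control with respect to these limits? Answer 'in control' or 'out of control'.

Compare each point to [777.9, 859.1]: sample 5 = 896.7 > UCL; sample 8 = 895.7 > UCL.

out of control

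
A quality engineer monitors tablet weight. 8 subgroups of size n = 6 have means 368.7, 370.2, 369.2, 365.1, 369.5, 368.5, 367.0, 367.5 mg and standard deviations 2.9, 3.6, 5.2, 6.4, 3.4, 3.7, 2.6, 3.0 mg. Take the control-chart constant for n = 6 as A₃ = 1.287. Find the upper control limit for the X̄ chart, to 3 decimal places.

373.167

X̄̄ = (368.7 + 370.2 + 369.2 + 365.1 + 369.5 + 368.5 + 367.0 + 367.5) / 8 = 368.2125
s̄ = (2.9 + 3.6 + 5.2 + 6.4 + 3.4 + 3.7 + 2.6 + 3.0) / 8 = 3.8500
UCL = X̄̄ + A₃·s̄ = 368.2125 + 1.287 × 3.8500 = 373.1674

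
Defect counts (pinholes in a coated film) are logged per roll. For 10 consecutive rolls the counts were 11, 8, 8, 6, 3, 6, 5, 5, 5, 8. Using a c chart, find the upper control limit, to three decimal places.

14.149

c̄ = (11 + 8 + 8 + 6 + 3 + 6 + 5 + 5 + 5 + 8) / 10 = 65 / 10 = 6.5000
UCL = c̄ + 3√c̄ = 6.5000 + 3 × √6.5000 = 6.5000 + 3 × 2.5495 = 14.1485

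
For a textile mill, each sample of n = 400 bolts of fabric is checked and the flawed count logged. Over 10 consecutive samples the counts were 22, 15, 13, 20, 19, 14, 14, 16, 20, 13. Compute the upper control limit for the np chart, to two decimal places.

28.57

p̄ = Σdᵢ / (k·n) = 166 / (10 × 400) = 0.04150
UCL = np̄ + 3·√(np̄(1−p̄)) = 16.6000 + 3 × √(16.6000×0.95850) = 16.6000 + 3 × 3.9889 = 28.5666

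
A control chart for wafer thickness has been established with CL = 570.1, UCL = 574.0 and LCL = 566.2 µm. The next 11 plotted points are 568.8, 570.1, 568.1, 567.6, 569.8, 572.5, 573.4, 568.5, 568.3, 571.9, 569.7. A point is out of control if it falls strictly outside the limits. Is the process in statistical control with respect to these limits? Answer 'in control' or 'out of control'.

in control

All 11 points lie within [566.2, 574.0].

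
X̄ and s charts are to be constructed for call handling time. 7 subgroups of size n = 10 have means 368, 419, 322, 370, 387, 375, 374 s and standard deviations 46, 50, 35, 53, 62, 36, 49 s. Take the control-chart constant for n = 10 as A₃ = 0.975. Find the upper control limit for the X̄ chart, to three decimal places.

X̄̄ = (368 + 419 + 322 + 370 + 387 + 375 + 374) / 7 = 373.5714
s̄ = (46 + 50 + 35 + 53 + 62 + 36 + 49) / 7 = 47.2857
UCL = X̄̄ + A₃·s̄ = 373.5714 + 0.975 × 47.2857 = 419.6750

419.675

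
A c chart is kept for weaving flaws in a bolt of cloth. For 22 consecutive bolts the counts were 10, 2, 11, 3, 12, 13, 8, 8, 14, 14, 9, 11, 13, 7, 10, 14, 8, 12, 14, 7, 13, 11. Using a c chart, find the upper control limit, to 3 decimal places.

c̄ = (10 + 2 + 11 + 3 + 12 + 13 + 8 + 8 + 14 + 14 + 9 + 11 + 13 + 7 + 10 + 14 + 8 + 12 + 14 + 7 + 13 + 11) / 22 = 224 / 22 = 10.1818
UCL = c̄ + 3√c̄ = 10.1818 + 3 × √10.1818 = 10.1818 + 3 × 3.1909 = 19.7545

19.755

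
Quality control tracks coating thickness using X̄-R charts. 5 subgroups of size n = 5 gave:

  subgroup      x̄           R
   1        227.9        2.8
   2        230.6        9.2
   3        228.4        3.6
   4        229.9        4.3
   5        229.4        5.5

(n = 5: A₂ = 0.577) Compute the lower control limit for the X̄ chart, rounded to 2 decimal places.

X̄̄ = (227.9 + 230.6 + 228.4 + 229.9 + 229.4) / 5 = 1146.2000 / 5 = 229.2400
R̄ = (2.8 + 9.2 + 3.6 + 4.3 + 5.5) / 5 = 25.4000 / 5 = 5.0800
LCL = X̄̄ − A₂·R̄ = 229.2400 − 0.577 × 5.0800 = 226.3088

226.31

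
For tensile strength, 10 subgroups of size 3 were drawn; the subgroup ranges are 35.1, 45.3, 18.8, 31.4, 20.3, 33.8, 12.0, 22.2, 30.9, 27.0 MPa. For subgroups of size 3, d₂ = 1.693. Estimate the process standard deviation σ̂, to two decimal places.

R̄ = (35.1 + 45.3 + 18.8 + 31.4 + 20.3 + 33.8 + 12.0 + 22.2 + 30.9 + 27.0) / 10 = 27.6800
σ̂ = R̄ / d₂ = 27.6800 / 1.693 = 16.3497

16.35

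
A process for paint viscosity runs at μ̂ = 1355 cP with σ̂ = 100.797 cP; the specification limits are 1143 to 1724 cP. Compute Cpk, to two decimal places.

0.70

Cpu = (USL − μ̂) / (3σ̂) = (1724 − 1355) / (3 × 100.797) = 1.2203; Cpl = (μ̂ − LSL) / (3σ̂) = (1355 − 1143) / (3 × 100.797) = 0.7011; Cpk = min(Cpu, Cpl) = 0.7011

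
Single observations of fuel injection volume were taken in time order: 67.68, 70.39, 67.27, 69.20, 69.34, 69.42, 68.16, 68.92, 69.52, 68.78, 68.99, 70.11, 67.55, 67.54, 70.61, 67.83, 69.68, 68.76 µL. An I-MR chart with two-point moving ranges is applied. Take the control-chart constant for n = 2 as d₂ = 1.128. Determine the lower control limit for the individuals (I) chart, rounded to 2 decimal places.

65.14

X̄ = (67.68 + 70.39 + 67.27 + 69.20 + 69.34 + 69.42 + 68.16 + 68.92 + 69.52 + 68.78 + 68.99 + 70.11 + 67.55 + 67.54 + 70.61 + 67.83 + 69.68 + 68.76) / 18 = 68.8750
Moving ranges: 2.71, 3.12, 1.93, 0.14, 0.08, 1.26, 0.76, 0.60, 0.74, 0.21, 1.12, 2.56, 0.01, 3.07, 2.78, 1.85, 0.92; M̄R̄ = 23.8600 / 17 = 1.4035
LCL = X̄ − 3·M̄R̄/d₂ = 68.8750 − 3 × 1.4035 / 1.128 = 65.1422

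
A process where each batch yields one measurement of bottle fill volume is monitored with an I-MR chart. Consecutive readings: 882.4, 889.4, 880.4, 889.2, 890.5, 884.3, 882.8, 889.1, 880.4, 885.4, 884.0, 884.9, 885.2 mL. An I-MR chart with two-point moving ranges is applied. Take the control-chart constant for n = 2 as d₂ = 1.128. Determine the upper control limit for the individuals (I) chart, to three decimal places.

X̄ = (882.4 + 889.4 + 880.4 + 889.2 + 890.5 + 884.3 + 882.8 + 889.1 + 880.4 + 885.4 + 884.0 + 884.9 + 885.2) / 13 = 885.2308
Moving ranges: 7.0, 9.0, 8.8, 1.3, 6.2, 1.5, 6.3, 8.7, 5.0, 1.4, 0.9, 0.3; M̄R̄ = 56.4000 / 12 = 4.7000
UCL = X̄ + 3·M̄R̄/d₂ = 885.2308 + 3 × 4.7000 / 1.128 = 897.7308

897.731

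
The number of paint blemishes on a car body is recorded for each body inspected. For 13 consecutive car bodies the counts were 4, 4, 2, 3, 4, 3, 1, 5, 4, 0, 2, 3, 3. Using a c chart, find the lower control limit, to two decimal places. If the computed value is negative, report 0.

c̄ = (4 + 4 + 2 + 3 + 4 + 3 + 1 + 5 + 4 + 0 + 2 + 3 + 3) / 13 = 38 / 13 = 2.9231
LCL = c̄ − 3√c̄ = 2.9231 − 3 × 1.7097 = -2.2060 → 0 (cannot be negative)

0.00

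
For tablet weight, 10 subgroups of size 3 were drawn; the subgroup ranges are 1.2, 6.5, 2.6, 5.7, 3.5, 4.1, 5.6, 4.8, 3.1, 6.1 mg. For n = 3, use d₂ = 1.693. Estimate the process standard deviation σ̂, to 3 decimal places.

2.552

R̄ = (1.2 + 6.5 + 2.6 + 5.7 + 3.5 + 4.1 + 5.6 + 4.8 + 3.1 + 6.1) / 10 = 4.3200
σ̂ = R̄ / d₂ = 4.3200 / 1.693 = 2.5517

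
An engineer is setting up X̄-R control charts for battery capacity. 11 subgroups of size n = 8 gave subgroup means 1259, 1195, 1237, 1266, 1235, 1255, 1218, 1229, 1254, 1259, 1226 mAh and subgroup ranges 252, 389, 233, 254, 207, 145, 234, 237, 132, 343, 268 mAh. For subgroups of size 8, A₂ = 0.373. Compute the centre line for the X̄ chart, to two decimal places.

X̄̄ = (1259 + 1195 + 1237 + 1266 + 1235 + 1255 + 1218 + 1229 + 1254 + 1259 + 1226) / 11 = 13633.0000 / 11 = 1239.3636
CL = X̄̄ = 1239.3636

1239.36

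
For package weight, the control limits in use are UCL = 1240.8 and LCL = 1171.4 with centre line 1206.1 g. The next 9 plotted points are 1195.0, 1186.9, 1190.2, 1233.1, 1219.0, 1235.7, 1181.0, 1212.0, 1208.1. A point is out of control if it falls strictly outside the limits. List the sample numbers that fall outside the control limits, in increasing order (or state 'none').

All 9 points lie within [1171.4, 1240.8].

none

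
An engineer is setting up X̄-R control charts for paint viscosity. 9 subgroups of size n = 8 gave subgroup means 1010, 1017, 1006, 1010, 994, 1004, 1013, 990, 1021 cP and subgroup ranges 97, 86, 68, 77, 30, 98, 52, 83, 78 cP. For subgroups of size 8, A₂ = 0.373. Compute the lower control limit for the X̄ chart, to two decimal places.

979.50

X̄̄ = (1010 + 1017 + 1006 + 1010 + 994 + 1004 + 1013 + 990 + 1021) / 9 = 9065.0000 / 9 = 1007.2222
R̄ = (97 + 86 + 68 + 77 + 30 + 98 + 52 + 83 + 78) / 9 = 669.0000 / 9 = 74.3333
LCL = X̄̄ − A₂·R̄ = 1007.2222 − 0.373 × 74.3333 = 979.4959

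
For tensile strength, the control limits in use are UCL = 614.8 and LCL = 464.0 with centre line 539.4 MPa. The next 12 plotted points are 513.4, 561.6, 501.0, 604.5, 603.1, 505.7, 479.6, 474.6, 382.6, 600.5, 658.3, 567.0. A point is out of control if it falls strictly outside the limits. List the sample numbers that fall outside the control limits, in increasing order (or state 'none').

Compare each point to [464.0, 614.8]: sample 9 = 382.6 < LCL; sample 11 = 658.3 > UCL.

9, 11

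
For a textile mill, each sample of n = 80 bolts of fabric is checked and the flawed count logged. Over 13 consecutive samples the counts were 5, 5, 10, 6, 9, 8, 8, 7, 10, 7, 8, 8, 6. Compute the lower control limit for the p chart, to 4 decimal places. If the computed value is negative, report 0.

p̄ = Σdᵢ / (k·n) = 97 / (13 × 80) = 0.09327
LCL = p̄ − 3·√(p̄(1−p̄)/n) = 0.09327 − 3 × 0.03251 = -0.00427 → 0 (negative, so LCL = 0)

0.0000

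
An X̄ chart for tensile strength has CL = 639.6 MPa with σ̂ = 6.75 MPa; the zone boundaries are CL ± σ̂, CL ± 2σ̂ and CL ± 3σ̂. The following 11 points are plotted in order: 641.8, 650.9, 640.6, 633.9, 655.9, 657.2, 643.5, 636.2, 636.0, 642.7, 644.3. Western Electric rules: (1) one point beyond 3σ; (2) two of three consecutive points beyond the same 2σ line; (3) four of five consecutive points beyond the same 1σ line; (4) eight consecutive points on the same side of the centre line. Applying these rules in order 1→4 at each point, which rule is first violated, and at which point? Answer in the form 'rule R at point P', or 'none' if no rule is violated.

Zone of each point (C = within 1σ̂, B = 1σ̂–2σ̂, A = 2σ̂–3σ̂, * = beyond 3σ̂; sign = side of CL): 1:+C, 2:+B, 3:+C, 4:-C, 5:+A, 6:+A, 7:+C, 8:-C, 9:-C, 10:+C, 11:+C
Rule 2 (two of three consecutive points beyond the same 2σ limit) is satisfied at point 6.

rule 2 at point 6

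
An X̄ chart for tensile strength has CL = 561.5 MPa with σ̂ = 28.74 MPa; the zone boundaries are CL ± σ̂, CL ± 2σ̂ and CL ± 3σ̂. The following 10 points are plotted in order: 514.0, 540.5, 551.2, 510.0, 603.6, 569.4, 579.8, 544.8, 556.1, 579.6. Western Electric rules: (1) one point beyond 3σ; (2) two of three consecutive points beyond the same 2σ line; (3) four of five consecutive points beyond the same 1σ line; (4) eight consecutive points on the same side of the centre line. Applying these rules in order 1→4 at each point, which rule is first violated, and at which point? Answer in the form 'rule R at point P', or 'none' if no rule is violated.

none

Zone of each point (C = within 1σ̂, B = 1σ̂–2σ̂, A = 2σ̂–3σ̂, * = beyond 3σ̂; sign = side of CL): 1:-B, 2:-C, 3:-C, 4:-B, 5:+B, 6:+C, 7:+C, 8:-C, 9:-C, 10:+C
No rule fires across all 10 points.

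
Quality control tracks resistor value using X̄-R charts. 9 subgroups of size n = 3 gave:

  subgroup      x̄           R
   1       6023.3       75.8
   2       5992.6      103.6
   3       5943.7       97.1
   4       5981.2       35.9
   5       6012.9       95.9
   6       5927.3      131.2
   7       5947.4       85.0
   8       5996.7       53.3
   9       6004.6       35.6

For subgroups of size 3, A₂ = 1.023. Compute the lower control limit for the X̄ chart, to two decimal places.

5899.99

X̄̄ = (6023.3 + 5992.6 + 5943.7 + 5981.2 + 6012.9 + 5927.3 + 5947.4 + 5996.7 + 6004.6) / 9 = 53829.7000 / 9 = 5981.0778
R̄ = (75.8 + 103.6 + 97.1 + 35.9 + 95.9 + 131.2 + 85.0 + 53.3 + 35.6) / 9 = 713.4000 / 9 = 79.2667
LCL = X̄̄ − A₂·R̄ = 5981.0778 − 1.023 × 79.2667 = 5899.9880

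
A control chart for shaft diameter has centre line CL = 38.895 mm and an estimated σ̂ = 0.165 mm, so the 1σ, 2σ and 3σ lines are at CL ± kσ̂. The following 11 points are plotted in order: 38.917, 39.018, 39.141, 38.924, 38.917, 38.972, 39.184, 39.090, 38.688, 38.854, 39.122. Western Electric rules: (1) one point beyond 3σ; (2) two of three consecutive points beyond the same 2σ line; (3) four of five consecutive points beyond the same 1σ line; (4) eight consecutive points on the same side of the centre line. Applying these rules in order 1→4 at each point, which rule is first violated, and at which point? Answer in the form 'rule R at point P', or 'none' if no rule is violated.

Zone of each point (C = within 1σ̂, B = 1σ̂–2σ̂, A = 2σ̂–3σ̂, * = beyond 3σ̂; sign = side of CL): 1:+C, 2:+C, 3:+B, 4:+C, 5:+C, 6:+C, 7:+B, 8:+B, 9:-B, 10:-C, 11:+B
Rule 4 (eight consecutive points on the same side of the centre line) is satisfied at point 8.

rule 4 at point 8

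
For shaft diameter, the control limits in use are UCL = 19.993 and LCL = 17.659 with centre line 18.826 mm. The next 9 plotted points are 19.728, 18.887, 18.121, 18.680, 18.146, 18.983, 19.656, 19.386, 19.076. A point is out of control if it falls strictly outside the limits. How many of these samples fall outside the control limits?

0

All 9 points lie within [17.659, 19.993].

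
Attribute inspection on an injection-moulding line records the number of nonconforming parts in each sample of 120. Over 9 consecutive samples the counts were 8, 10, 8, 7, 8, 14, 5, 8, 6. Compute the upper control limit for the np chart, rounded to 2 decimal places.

16.52

p̄ = Σdᵢ / (k·n) = 74 / (9 × 120) = 0.06852
UCL = np̄ + 3·√(np̄(1−p̄)) = 8.2222 + 3 × √(8.2222×0.93148) = 8.2222 + 3 × 2.7675 = 16.5246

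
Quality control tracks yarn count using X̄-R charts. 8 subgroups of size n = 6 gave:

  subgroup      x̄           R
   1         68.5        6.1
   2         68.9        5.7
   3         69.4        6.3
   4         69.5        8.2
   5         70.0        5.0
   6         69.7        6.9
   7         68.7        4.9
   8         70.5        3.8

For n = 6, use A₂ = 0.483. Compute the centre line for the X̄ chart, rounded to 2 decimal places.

69.40

X̄̄ = (68.5 + 68.9 + 69.4 + 69.5 + 70.0 + 69.7 + 68.7 + 70.5) / 8 = 555.2000 / 8 = 69.4000
CL = X̄̄ = 69.4000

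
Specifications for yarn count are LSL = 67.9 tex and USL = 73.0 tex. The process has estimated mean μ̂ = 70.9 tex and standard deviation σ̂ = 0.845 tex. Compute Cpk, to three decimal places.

0.828

Cpu = (USL − μ̂) / (3σ̂) = (73.0 − 70.9) / (3 × 0.845) = 0.8284; Cpl = (μ̂ − LSL) / (3σ̂) = (70.9 − 67.9) / (3 × 0.845) = 1.1834; Cpk = min(Cpu, Cpl) = 0.8284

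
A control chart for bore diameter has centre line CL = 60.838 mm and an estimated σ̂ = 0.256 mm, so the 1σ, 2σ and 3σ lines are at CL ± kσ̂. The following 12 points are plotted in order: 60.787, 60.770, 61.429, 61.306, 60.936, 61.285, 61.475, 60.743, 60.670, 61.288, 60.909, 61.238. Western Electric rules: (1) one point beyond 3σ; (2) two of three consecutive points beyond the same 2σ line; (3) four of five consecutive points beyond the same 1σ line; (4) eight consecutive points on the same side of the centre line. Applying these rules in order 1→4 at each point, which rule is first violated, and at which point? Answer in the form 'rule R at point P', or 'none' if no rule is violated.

rule 3 at point 7

Zone of each point (C = within 1σ̂, B = 1σ̂–2σ̂, A = 2σ̂–3σ̂, * = beyond 3σ̂; sign = side of CL): 1:-C, 2:-C, 3:+A, 4:+B, 5:+C, 6:+B, 7:+A, 8:-C, 9:-C, 10:+B, 11:+C, 12:+B
Rule 3 (four of five consecutive points beyond the same 1σ limit) is satisfied at point 7.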